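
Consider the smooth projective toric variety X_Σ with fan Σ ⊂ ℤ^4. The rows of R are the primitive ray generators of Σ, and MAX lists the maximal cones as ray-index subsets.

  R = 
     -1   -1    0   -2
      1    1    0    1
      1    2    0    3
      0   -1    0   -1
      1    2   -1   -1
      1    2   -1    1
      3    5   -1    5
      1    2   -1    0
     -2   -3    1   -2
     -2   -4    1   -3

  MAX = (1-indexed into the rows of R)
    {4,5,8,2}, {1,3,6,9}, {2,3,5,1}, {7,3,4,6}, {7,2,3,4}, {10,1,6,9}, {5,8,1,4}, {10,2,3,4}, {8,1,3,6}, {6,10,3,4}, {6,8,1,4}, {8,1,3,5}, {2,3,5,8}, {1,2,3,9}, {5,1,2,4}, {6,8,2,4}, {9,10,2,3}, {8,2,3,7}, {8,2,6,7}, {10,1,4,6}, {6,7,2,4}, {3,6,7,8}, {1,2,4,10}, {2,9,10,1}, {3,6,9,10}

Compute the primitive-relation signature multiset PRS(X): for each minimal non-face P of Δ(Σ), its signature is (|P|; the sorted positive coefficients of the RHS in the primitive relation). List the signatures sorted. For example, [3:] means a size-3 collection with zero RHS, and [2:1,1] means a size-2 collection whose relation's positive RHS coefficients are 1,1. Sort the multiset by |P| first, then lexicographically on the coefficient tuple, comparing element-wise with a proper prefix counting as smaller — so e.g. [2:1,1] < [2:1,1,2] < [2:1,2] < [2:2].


The 20 primitive collections of Σ (r=10, n=4):

  P={4,9}:  v_{4} + v_{9} = v_{10}  ⇒ sig = [2:1]
  P={7,9}:  v_{7} + v_{9} = v_{3}  ⇒ sig = [2:1]
  P={8,9}:  v_{8} + v_{9} = v_{1}  ⇒ sig = [2:1]
  P={1,7}:  v_{1} + v_{7} = v_{3} + v_{8}  ⇒ sig = [2:1,1]
  P={7,10}:  v_{7} + v_{10} = v_{3} + v_{4}  ⇒ sig = [2:1,1]
  P={8,10}:  v_{8} + v_{10} = v_{1} + v_{4}  ⇒ sig = [2:1,1]
  P={5,7}:  v_{5} + v_{7} = v_{2} + v_{3} + 2·v_{8}  ⇒ sig = [2:1,1,2]
  P={5,10}:  v_{5} + v_{10} = 2·v_{1} + v_{2} + v_{4}  ⇒ sig = [2:1,1,2]
  P={5,9}:  v_{5} + v_{9} = 2·v_{1} + v_{2}  ⇒ sig = [2:1,2]
  P={5,6}:  v_{5} + v_{6} = 2·v_{8}  ⇒ sig = [2:2]
  P={1,3,4}:  v_{1} + v_{3} + v_{4} = 0  ⇒ sig = [3:]
  P={2,6,9}:  v_{2} + v_{6} + v_{9} = 0  ⇒ sig = [3:]
  P={1,2,6}:  v_{1} + v_{2} + v_{6} = v_{8}  ⇒ sig = [3:1]
  P={1,2,8}:  v_{1} + v_{2} + v_{8} = v_{5}  ⇒ sig = [3:1]
  P={1,3,10}:  v_{1} + v_{3} + v_{10} = v_{9}  ⇒ sig = [3:1]
  P={2,3,6}:  v_{2} + v_{3} + v_{6} = v_{7}  ⇒ sig = [3:1]
  P={2,6,10}:  v_{2} + v_{6} + v_{10} = v_{4}  ⇒ sig = [3:1]
  P={3,4,5}:  v_{3} + v_{4} + v_{5} = v_{2} + v_{8}  ⇒ sig = [3:1,1]
  P={3,4,8}:  v_{3} + v_{4} + v_{8} = v_{2} + v_{6}  ⇒ sig = [3:1,1]
  P={4,7,8}:  v_{4} + v_{7} + v_{8} = 2·v_{2} + 2·v_{6}  ⇒ sig = [3:2,2]

so the primitive-relation signature multiset is
{ [2:1] ×3,  [2:1,1] ×3,  [2:1,1,2] ×2,  [2:1,2],  [2:2],  [3:] ×2,  [3:1] ×5,  [3:1,1] ×2,  [3:2,2] }


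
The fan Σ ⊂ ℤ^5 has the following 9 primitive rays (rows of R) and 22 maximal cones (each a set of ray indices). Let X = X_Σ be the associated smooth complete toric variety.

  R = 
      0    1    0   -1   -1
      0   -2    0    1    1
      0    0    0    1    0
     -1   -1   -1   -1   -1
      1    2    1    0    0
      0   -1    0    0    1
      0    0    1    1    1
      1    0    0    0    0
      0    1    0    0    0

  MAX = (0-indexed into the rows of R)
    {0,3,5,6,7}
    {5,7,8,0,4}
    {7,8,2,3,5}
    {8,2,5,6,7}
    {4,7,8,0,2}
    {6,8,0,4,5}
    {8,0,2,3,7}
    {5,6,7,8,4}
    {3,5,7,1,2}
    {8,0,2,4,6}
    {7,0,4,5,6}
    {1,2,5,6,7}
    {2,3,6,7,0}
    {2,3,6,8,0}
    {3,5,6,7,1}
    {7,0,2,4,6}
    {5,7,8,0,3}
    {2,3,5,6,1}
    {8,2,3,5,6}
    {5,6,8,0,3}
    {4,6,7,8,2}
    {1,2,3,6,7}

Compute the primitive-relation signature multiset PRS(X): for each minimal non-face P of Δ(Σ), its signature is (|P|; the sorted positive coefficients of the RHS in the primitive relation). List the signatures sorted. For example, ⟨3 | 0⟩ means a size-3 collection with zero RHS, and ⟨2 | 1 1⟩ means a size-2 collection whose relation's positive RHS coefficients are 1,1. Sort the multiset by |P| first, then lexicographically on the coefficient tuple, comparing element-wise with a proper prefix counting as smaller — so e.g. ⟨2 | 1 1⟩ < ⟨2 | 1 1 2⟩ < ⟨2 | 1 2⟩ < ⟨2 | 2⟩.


Σ has 9 primitive collections:

  P = {3,4}:  v_{3} + v_{4} = v_{0}  →  sig = ⟨2 | 1⟩
  P = {1,4}:  v_{1} + v_{4} = v_{6} + v_{7}  →  sig = ⟨2 | 1 1⟩
  P = {1,8}:  v_{1} + v_{8} = v_{2} + v_{5}  →  sig = ⟨2 | 1 1⟩
  P = {0,1}:  v_{0} + v_{1} = v_{3} + v_{6} + v_{7}  →  sig = ⟨2 | 1 1 1⟩
  P = {0,2,5}:  v_{0} + v_{2} + v_{5} = 0  →  sig = ⟨3 | 0⟩
  P = {2,4,5}:  v_{2} + v_{4} + v_{5} = v_{6} + v_{7} + v_{8}  →  sig = ⟨3 | 1 1 1⟩
  P = {3,6,7,8}:  v_{3} + v_{6} + v_{7} + v_{8} = 0  →  sig = ⟨4 | 0⟩
  P = {0,6,7,8}:  v_{0} + v_{6} + v_{7} + v_{8} = v_{4}  →  sig = ⟨4 | 1⟩
  P = {2,3,5,6,7}:  v_{2} + v_{3} + v_{5} + v_{6} + v_{7} = v_{1}  →  sig = ⟨5 | 1⟩

Sorted signature multiset PRS(X):
    |P|=2: 4 collections, coeffs (1), (1,1), (1,1), (1,1,1)
    |P|=3: 2 collections, coeffs (), (1,1,1)
    |P|=4: 2 collections, coeffs (), (1)
    |P|=5: 1 collection, coeffs (1)


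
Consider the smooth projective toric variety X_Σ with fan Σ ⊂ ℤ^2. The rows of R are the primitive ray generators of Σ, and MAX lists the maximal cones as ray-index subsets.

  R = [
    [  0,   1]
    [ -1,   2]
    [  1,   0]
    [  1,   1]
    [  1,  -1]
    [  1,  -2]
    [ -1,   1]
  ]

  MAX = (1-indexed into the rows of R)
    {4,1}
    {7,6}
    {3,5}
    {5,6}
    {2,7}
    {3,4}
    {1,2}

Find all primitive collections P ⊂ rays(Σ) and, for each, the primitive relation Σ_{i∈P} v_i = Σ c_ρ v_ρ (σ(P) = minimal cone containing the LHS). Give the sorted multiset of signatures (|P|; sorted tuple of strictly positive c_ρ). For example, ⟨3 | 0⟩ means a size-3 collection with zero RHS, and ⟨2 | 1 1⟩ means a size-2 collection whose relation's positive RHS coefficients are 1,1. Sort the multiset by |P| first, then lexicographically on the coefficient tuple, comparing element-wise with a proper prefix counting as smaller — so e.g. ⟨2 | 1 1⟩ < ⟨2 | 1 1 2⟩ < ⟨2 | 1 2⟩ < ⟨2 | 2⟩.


Σ has 14 primitive collections:

  • {2,6}:  v_{2} + v_{6} = 0 — sig = ⟨2 | 0⟩
  • {5,7}:  v_{5} + v_{7} = 0 — sig = ⟨2 | 0⟩
  • {1,3}:  v_{1} + v_{3} = v_{4} — sig = ⟨2 | 1⟩
  • {1,5}:  v_{1} + v_{5} = v_{3} — sig = ⟨2 | 1⟩
  • {1,6}:  v_{1} + v_{6} = v_{5} — sig = ⟨2 | 1⟩
  • {1,7}:  v_{1} + v_{7} = v_{2} — sig = ⟨2 | 1⟩
  • {2,5}:  v_{2} + v_{5} = v_{1} — sig = ⟨2 | 1⟩
  • {3,7}:  v_{3} + v_{7} = v_{1} — sig = ⟨2 | 1⟩
  • {4,6}:  v_{4} + v_{6} = v_{3} + v_{5} — sig = ⟨2 | 1 1⟩
  • {2,3}:  v_{2} + v_{3} = 2·v_{1} — sig = ⟨2 | 2⟩
  • {3,6}:  v_{3} + v_{6} = 2·v_{5} — sig = ⟨2 | 2⟩
  • {4,5}:  v_{4} + v_{5} = 2·v_{3} — sig = ⟨2 | 2⟩
  • {4,7}:  v_{4} + v_{7} = 2·v_{1} — sig = ⟨2 | 2⟩
  • {2,4}:  v_{2} + v_{4} = 3·v_{1} — sig = ⟨2 | 3⟩

Signatures (|P|; sorted positive RHS coefficients), sorted:
[⟨2 | 0⟩, ⟨2 | 0⟩, ⟨2 | 1⟩, ⟨2 | 1⟩, ⟨2 | 1⟩, ⟨2 | 1⟩, ⟨2 | 1⟩, ⟨2 | 1⟩, ⟨2 | 1 1⟩, ⟨2 | 2⟩, ⟨2 | 2⟩, ⟨2 | 2⟩, ⟨2 | 2⟩, ⟨2 | 3⟩]


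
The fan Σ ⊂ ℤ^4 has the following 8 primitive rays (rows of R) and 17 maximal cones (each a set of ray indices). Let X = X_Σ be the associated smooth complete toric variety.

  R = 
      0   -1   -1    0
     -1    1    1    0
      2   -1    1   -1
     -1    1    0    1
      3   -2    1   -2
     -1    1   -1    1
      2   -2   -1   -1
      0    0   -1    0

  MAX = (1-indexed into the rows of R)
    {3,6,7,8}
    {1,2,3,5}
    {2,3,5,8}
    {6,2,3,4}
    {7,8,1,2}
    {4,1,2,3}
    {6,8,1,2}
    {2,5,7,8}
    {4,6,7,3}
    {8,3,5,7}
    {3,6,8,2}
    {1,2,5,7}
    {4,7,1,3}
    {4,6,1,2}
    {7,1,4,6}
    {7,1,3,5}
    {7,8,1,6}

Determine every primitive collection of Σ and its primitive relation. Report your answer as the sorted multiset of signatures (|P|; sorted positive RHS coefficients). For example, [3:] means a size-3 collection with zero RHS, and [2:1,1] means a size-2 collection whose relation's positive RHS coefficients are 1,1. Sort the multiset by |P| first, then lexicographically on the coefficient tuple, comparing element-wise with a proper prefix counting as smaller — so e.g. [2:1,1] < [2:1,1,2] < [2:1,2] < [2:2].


9 collections generate NE(X_Σ); each relation:

  {4,5}:  v_{4} + v_{5} = v_{3} ; sig = [2:1]
  {4,8}:  v_{4} + v_{8} = v_{6} ; sig = [2:1]
  {5,6}:  v_{5} + v_{6} = v_{3} + v_{8} ; sig = [2:1,1]
  {2,4,7}:  v_{2} + v_{4} + v_{7} = 0 ; sig = [3:]
  {1,3,8}:  v_{1} + v_{3} + v_{8} = v_{7} ; sig = [3:1]
  {2,3,7}:  v_{2} + v_{3} + v_{7} = v_{5} ; sig = [3:1]
  {2,6,7}:  v_{2} + v_{6} + v_{7} = v_{8} ; sig = [3:1]
  {1,3,6}:  v_{1} + v_{3} + v_{6} = v_{4} + v_{7} ; sig = [3:1,1]
  {1,5,8}:  v_{1} + v_{5} + v_{8} = v_{2} + 2·v_{7} ; sig = [3:1,2]

Hence PRS(X_Σ) =
{ [2:1] ×2,  [2:1,1],  [3:],  [3:1] ×3,  [3:1,1],  [3:1,2] }


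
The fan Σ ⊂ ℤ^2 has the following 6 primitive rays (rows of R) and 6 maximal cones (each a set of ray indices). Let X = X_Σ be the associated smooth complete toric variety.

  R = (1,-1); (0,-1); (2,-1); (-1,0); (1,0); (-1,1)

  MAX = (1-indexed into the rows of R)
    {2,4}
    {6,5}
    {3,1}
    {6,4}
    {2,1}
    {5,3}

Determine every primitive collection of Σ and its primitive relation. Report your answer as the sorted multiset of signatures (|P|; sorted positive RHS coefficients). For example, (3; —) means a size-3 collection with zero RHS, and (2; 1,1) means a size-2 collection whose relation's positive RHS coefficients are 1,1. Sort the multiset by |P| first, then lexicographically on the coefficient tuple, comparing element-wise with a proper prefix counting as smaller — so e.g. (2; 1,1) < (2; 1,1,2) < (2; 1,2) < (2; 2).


The 9 primitive collections of Σ (r=6, n=2):

  • {1,6}:  v_{1} + v_{6} = 0 — sig = (2; —)
  • {4,5}:  v_{4} + v_{5} = 0 — sig = (2; —)
  • {1,4}:  v_{1} + v_{4} = v_{2} — sig = (2; 1)
  • {1,5}:  v_{1} + v_{5} = v_{3} — sig = (2; 1)
  • {2,5}:  v_{2} + v_{5} = v_{1} — sig = (2; 1)
  • {2,6}:  v_{2} + v_{6} = v_{4} — sig = (2; 1)
  • {3,4}:  v_{3} + v_{4} = v_{1} — sig = (2; 1)
  • {3,6}:  v_{3} + v_{6} = v_{5} — sig = (2; 1)
  • {2,3}:  v_{2} + v_{3} = 2·v_{1} — sig = (2; 2)

Signatures (|P|; sorted positive RHS coefficients), sorted:
    |P|=2: 9 collections, coeffs (), (), (1), (1), (1), (1), (1), (1), (2)


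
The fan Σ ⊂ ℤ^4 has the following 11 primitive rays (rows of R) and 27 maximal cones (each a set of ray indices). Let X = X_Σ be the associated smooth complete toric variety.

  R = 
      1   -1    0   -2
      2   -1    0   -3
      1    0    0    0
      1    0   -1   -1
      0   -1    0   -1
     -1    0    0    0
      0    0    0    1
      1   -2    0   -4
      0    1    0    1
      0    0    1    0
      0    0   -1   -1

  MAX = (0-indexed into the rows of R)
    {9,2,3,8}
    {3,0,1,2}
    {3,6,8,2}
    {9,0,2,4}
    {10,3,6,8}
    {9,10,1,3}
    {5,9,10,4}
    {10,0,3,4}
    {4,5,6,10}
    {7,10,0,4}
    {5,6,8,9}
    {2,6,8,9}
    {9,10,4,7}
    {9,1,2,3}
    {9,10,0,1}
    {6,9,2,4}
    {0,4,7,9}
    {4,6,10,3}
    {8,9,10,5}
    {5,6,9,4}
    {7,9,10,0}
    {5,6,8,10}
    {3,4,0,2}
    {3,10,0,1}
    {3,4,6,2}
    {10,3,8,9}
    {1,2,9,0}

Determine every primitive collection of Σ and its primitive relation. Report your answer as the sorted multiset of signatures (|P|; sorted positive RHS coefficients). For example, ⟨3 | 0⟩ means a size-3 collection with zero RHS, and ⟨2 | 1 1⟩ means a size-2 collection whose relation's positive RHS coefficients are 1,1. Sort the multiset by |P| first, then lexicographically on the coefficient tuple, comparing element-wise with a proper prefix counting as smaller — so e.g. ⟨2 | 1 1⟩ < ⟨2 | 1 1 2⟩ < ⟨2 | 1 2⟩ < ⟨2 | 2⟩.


The 22 primitive collections of Σ (r=11, n=4):

  P = {2,5}:  v_{2} + v_{5} = 0  so sig = ⟨2 | 0⟩
  P = {4,8}:  v_{4} + v_{8} = 0  so sig = ⟨2 | 0⟩
  P = {2,10}:  v_{2} + v_{10} = v_{3}  so sig = ⟨2 | 1⟩
  P = {3,5}:  v_{3} + v_{5} = v_{10}  so sig = ⟨2 | 1⟩
  P = {0,6}:  v_{0} + v_{6} = v_{2} + v_{4}  so sig = ⟨2 | 1 1⟩
  P = {0,8}:  v_{0} + v_{8} = v_{3} + v_{9}  so sig = ⟨2 | 1 1⟩
  P = {1,6}:  v_{1} + v_{6} = v_{0} + v_{2}  so sig = ⟨2 | 1 1⟩
  P = {6,7}:  v_{6} + v_{7} = v_{0} + v_{4}  so sig = ⟨2 | 1 1⟩
  P = {0,5}:  v_{0} + v_{5} = v_{4} + v_{9} + v_{10}  so sig = ⟨2 | 1 1 1⟩
  P = {1,5}:  v_{1} + v_{5} = v_{0} + v_{9} + v_{10}  so sig = ⟨2 | 1 1 1⟩
  P = {7,8}:  v_{7} + v_{8} = v_{0} + v_{9} + v_{10}  so sig = ⟨2 | 1 1 1⟩
  P = {1,7}:  v_{1} + v_{7} = 3·v_{0} + v_{9} + v_{10}  so sig = ⟨2 | 1 1 3⟩
  P = {3,7}:  v_{3} + v_{7} = 2·v_{0} + v_{10}  so sig = ⟨2 | 1 2⟩
  P = {1,4}:  v_{1} + v_{4} = 2·v_{0}  so sig = ⟨2 | 2⟩
  P = {2,7}:  v_{2} + v_{7} = 2·v_{0}  so sig = ⟨2 | 2⟩
  P = {1,8}:  v_{1} + v_{8} = 2·v_{3} + 2·v_{9}  so sig = ⟨2 | 2 2⟩
  P = {5,7}:  v_{5} + v_{7} = 2·v_{4} + 2·v_{9} + 2·v_{10}  so sig = ⟨2 | 2 2 2⟩
  P = {6,9,10}:  v_{6} + v_{9} + v_{10} = 0  so sig = ⟨3 | 0⟩
  P = {0,3,9}:  v_{0} + v_{3} + v_{9} = v_{1}  so sig = ⟨3 | 1⟩
  P = {3,4,9}:  v_{3} + v_{4} + v_{9} = v_{0}  so sig = ⟨3 | 1⟩
  P = {3,6,9}:  v_{3} + v_{6} + v_{9} = v_{2}  so sig = ⟨3 | 1⟩
  P = {0,4,9,10}:  v_{0} + v_{4} + v_{9} + v_{10} = v_{7}  so sig = ⟨4 | 1⟩

Sorted signature multiset PRS(X):
{ ⟨2 | 0⟩ ×2,  ⟨2 | 1⟩ ×2,  ⟨2 | 1 1⟩ ×4,  ⟨2 | 1 1 1⟩ ×3,  ⟨2 | 1 1 3⟩,  ⟨2 | 1 2⟩,  ⟨2 | 2⟩ ×2,  ⟨2 | 2 2⟩,  ⟨2 | 2 2 2⟩,  ⟨3 | 0⟩,  ⟨3 | 1⟩ ×3,  ⟨4 | 1⟩ }


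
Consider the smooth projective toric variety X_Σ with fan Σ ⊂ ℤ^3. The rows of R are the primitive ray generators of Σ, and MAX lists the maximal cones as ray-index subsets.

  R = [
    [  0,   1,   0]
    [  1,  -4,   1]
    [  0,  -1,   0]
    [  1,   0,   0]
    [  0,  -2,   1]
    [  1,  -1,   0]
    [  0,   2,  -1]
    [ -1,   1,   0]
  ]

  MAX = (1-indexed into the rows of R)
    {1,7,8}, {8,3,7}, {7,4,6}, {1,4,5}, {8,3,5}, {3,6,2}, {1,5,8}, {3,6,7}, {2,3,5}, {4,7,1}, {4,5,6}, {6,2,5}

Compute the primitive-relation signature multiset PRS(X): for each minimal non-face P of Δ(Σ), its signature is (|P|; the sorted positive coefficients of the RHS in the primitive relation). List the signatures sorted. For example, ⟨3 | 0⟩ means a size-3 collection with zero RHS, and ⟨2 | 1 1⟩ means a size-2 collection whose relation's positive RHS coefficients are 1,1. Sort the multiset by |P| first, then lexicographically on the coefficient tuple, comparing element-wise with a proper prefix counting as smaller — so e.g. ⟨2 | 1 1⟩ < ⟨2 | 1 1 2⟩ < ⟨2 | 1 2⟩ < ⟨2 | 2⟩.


Σ has 11 primitive collections:

  {1,3}:  v_{1} + v_{3} = 0 — sig = ⟨2 | 0⟩
  {5,7}:  v_{5} + v_{7} = 0 — sig = ⟨2 | 0⟩
  {6,8}:  v_{6} + v_{8} = 0 — sig = ⟨2 | 0⟩
  {1,6}:  v_{1} + v_{6} = v_{4} — sig = ⟨2 | 1⟩
  {3,4}:  v_{3} + v_{4} = v_{6} — sig = ⟨2 | 1⟩
  {4,8}:  v_{4} + v_{8} = v_{1} — sig = ⟨2 | 1⟩
  {1,2}:  v_{1} + v_{2} = v_{5} + v_{6} — sig = ⟨2 | 1 1⟩
  {2,7}:  v_{2} + v_{7} = v_{3} + v_{6} — sig = ⟨2 | 1 1⟩
  {2,8}:  v_{2} + v_{8} = v_{3} + v_{5} — sig = ⟨2 | 1 1⟩
  {2,4}:  v_{2} + v_{4} = v_{5} + 2·v_{6} — sig = ⟨2 | 1 2⟩
  {3,5,6}:  v_{3} + v_{5} + v_{6} = v_{2} — sig = ⟨3 | 1⟩

Signatures (|P|; sorted positive RHS coefficients), sorted:
    ⟨2 | 0⟩
    ⟨2 | 0⟩
    ⟨2 | 0⟩
    ⟨2 | 1⟩
    ⟨2 | 1⟩
    ⟨2 | 1⟩
    ⟨2 | 1 1⟩
    ⟨2 | 1 1⟩
    ⟨2 | 1 1⟩
    ⟨2 | 1 2⟩
    ⟨3 | 1⟩


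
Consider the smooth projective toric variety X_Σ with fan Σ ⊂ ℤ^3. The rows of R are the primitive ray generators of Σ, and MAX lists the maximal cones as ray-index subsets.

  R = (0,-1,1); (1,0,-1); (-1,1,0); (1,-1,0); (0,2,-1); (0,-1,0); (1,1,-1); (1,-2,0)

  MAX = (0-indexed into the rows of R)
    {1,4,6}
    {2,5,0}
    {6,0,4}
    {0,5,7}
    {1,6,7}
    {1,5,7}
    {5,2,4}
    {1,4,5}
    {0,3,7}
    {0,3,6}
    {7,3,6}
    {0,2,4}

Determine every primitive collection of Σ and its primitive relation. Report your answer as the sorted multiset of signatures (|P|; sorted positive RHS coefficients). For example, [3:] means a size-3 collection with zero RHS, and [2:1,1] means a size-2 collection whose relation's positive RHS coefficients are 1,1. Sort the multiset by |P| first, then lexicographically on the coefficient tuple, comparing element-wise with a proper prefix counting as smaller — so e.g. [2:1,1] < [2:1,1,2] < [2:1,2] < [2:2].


Σ has 12 primitive collections:

  P = {2,3}:  v_{2} + v_{3} = 0 ; sig = [2:]
  P = {0,1}:  v_{0} + v_{1} = v_{3} ; sig = [2:1]
  P = {2,6}:  v_{2} + v_{6} = v_{4} ; sig = [2:1]
  P = {2,7}:  v_{2} + v_{7} = v_{5} ; sig = [2:1]
  P = {3,4}:  v_{3} + v_{4} = v_{6} ; sig = [2:1]
  P = {3,5}:  v_{3} + v_{5} = v_{7} ; sig = [2:1]
  P = {4,7}:  v_{4} + v_{7} = v_{1} ; sig = [2:1]
  P = {5,6}:  v_{5} + v_{6} = v_{1} ; sig = [2:1]
  P = {1,2}:  v_{1} + v_{2} = v_{4} + v_{5} ; sig = [2:1,1]
  P = {1,3}:  v_{1} + v_{3} = v_{6} + v_{7} ; sig = [2:1,1]
  P = {0,4,5}:  v_{0} + v_{4} + v_{5} = 0 ; sig = [3:]
  P = {0,6,7}:  v_{0} + v_{6} + v_{7} = 2·v_{3} ; sig = [3:2]

Hence PRS(X_Σ) =
    |P|=2: 10 collections, coeffs (), (1), (1), (1), (1), (1), (1), (1), (1,1), (1,1)
    |P|=3: 2 collections, coeffs (), (2)


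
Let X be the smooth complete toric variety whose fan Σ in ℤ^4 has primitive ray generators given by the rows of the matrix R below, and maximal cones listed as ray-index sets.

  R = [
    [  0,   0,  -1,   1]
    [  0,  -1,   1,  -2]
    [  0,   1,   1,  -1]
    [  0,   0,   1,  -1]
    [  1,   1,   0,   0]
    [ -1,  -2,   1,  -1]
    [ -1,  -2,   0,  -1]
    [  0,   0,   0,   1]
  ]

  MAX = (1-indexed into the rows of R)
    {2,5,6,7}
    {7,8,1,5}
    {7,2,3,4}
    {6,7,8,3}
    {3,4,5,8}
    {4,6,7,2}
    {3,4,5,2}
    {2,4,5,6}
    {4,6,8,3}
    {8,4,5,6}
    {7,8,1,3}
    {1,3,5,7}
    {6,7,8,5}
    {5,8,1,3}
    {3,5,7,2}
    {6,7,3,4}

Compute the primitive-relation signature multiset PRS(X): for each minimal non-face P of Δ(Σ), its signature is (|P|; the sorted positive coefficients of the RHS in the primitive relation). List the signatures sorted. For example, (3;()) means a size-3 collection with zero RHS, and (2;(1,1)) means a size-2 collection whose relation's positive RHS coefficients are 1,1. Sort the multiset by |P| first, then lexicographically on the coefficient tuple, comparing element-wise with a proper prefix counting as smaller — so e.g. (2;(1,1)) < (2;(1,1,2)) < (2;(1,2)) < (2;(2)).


9 collections generate NE(X_Σ); each relation:

  P = {1,4}:  v_{1} + v_{4} = 0 — sig = (2;())
  P = {1,2}:  v_{1} + v_{2} = v_{5} + v_{7} — sig = (2;(1,1))
  P = {1,6}:  v_{1} + v_{6} = v_{7} + v_{8} — sig = (2;(1,1))
  P = {2,8}:  v_{2} + v_{8} = v_{5} + v_{6} — sig = (2;(1,1))
  P = {4,5,7}:  v_{4} + v_{5} + v_{7} = v_{2} — sig = (3;(1))
  P = {4,7,8}:  v_{4} + v_{7} + v_{8} = v_{6} — sig = (3;(1))
  P = {2,3,6}:  v_{2} + v_{3} + v_{6} = 3·v_{4} + v_{7} — sig = (3;(1,3))
  P = {3,5,6}:  v_{3} + v_{5} + v_{6} = 2·v_{4} — sig = (3;(2))
  P = {3,5,7,8}:  v_{3} + v_{5} + v_{7} + v_{8} = v_{4} — sig = (4;(1))

so the primitive-relation signature multiset is
[(2;()), (2;(1,1)), (2;(1,1)), (2;(1,1)), (3;(1)), (3;(1)), (3;(1,3)), (3;(2)), (4;(1))]


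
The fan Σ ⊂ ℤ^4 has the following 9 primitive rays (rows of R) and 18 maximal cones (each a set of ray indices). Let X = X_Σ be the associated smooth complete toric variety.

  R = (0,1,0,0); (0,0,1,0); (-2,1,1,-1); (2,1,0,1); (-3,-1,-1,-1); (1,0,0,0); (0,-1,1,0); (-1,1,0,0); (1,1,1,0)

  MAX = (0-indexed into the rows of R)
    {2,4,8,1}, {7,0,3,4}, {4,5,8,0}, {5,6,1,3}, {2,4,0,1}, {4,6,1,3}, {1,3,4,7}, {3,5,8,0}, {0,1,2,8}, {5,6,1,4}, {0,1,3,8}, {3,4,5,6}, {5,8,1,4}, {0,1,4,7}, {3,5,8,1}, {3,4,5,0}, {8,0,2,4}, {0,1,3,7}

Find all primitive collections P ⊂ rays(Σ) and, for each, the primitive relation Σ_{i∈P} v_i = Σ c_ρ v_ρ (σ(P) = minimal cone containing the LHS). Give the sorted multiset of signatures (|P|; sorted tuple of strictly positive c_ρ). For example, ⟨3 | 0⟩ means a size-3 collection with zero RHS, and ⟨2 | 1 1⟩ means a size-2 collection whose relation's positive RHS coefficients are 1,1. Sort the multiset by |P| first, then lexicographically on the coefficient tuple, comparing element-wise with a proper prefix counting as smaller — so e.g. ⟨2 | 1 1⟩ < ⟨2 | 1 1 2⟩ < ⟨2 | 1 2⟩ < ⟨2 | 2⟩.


Minimal non-faces — 14 found among 9 rays, 18 max cones:

  • {0,6}:  v_{0} + v_{6} = v_{1}  →  sig = ⟨2 | 1⟩
  • {5,7}:  v_{5} + v_{7} = v_{0}  →  sig = ⟨2 | 1⟩
  • {2,6}:  v_{2} + v_{6} = 2·v_{1} + v_{4} + v_{8}  →  sig = ⟨2 | 1 1 2⟩
  • {6,7}:  v_{6} + v_{7} = 2·v_{1} + v_{3} + v_{4}  →  sig = ⟨2 | 1 1 2⟩
  • {2,3}:  v_{2} + v_{3} = 2·v_{0} + v_{1}  →  sig = ⟨2 | 1 2⟩
  • {2,5}:  v_{2} + v_{5} = v_{4} + 2·v_{8}  →  sig = ⟨2 | 1 2⟩
  • {6,8}:  v_{6} + v_{8} = 2·v_{1} + v_{5}  →  sig = ⟨2 | 1 2⟩
  • {7,8}:  v_{7} + v_{8} = 2·v_{0} + v_{1}  →  sig = ⟨2 | 1 2⟩
  • {2,7}:  v_{2} + v_{7} = 3·v_{0} + 2·v_{1} + v_{4}  →  sig = ⟨2 | 1 2 3⟩
  • {0,1,5}:  v_{0} + v_{1} + v_{5} = v_{8}  →  sig = ⟨3 | 1⟩
  • {3,4,8}:  v_{3} + v_{4} + v_{8} = v_{0}  →  sig = ⟨3 | 1⟩
  • {1,3,4,5}:  v_{1} + v_{3} + v_{4} + v_{5} = 0  →  sig = ⟨4 | 0⟩
  • {0,1,3,4}:  v_{0} + v_{1} + v_{3} + v_{4} = v_{7}  →  sig = ⟨4 | 1⟩
  • {0,1,4,8}:  v_{0} + v_{1} + v_{4} + v_{8} = v_{2}  →  sig = ⟨4 | 1⟩

Sorted signature multiset PRS(X):
    |P|=2: 9 collections, coeffs (1), (1), (1,1,2), (1,1,2), (1,2), (1,2), (1,2), (1,2), (1,2,3)
    |P|=3: 2 collections, coeffs (1), (1)
    |P|=4: 3 collections, coeffs (), (1), (1)


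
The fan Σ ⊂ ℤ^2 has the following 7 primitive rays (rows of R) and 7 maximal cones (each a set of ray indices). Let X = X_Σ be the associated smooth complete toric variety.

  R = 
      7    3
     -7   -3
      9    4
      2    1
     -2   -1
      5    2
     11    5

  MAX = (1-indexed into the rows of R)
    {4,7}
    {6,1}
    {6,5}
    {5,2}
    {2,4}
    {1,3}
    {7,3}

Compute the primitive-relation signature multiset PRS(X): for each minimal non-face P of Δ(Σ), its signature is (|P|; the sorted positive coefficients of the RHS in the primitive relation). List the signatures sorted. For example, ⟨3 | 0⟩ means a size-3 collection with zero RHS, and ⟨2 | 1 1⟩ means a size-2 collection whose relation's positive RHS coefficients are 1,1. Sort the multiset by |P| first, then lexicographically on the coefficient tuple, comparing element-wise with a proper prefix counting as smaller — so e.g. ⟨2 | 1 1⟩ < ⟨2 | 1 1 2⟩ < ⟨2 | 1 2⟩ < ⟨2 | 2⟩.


14 collections generate NE(X_Σ); each relation:

  P = {1,2}:  v_{1} + v_{2} = 0  ⟹  sig = ⟨2 | 0⟩
  P = {4,5}:  v_{4} + v_{5} = 0  ⟹  sig = ⟨2 | 0⟩
  P = {1,4}:  v_{1} + v_{4} = v_{3}  ⟹  sig = ⟨2 | 1⟩
  P = {1,5}:  v_{1} + v_{5} = v_{6}  ⟹  sig = ⟨2 | 1⟩
  P = {2,3}:  v_{2} + v_{3} = v_{4}  ⟹  sig = ⟨2 | 1⟩
  P = {2,6}:  v_{2} + v_{6} = v_{5}  ⟹  sig = ⟨2 | 1⟩
  P = {3,4}:  v_{3} + v_{4} = v_{7}  ⟹  sig = ⟨2 | 1⟩
  P = {3,5}:  v_{3} + v_{5} = v_{1}  ⟹  sig = ⟨2 | 1⟩
  P = {4,6}:  v_{4} + v_{6} = v_{1}  ⟹  sig = ⟨2 | 1⟩
  P = {5,7}:  v_{5} + v_{7} = v_{3}  ⟹  sig = ⟨2 | 1⟩
  P = {6,7}:  v_{6} + v_{7} = v_{1} + v_{3}  ⟹  sig = ⟨2 | 1 1⟩
  P = {1,7}:  v_{1} + v_{7} = 2·v_{3}  ⟹  sig = ⟨2 | 2⟩
  P = {2,7}:  v_{2} + v_{7} = 2·v_{4}  ⟹  sig = ⟨2 | 2⟩
  P = {3,6}:  v_{3} + v_{6} = 2·v_{1}  ⟹  sig = ⟨2 | 2⟩

Hence PRS(X_Σ) =
[⟨2 | 0⟩, ⟨2 | 0⟩, ⟨2 | 1⟩, ⟨2 | 1⟩, ⟨2 | 1⟩, ⟨2 | 1⟩, ⟨2 | 1⟩, ⟨2 | 1⟩, ⟨2 | 1⟩, ⟨2 | 1⟩, ⟨2 | 1 1⟩, ⟨2 | 2⟩, ⟨2 | 2⟩, ⟨2 | 2⟩]


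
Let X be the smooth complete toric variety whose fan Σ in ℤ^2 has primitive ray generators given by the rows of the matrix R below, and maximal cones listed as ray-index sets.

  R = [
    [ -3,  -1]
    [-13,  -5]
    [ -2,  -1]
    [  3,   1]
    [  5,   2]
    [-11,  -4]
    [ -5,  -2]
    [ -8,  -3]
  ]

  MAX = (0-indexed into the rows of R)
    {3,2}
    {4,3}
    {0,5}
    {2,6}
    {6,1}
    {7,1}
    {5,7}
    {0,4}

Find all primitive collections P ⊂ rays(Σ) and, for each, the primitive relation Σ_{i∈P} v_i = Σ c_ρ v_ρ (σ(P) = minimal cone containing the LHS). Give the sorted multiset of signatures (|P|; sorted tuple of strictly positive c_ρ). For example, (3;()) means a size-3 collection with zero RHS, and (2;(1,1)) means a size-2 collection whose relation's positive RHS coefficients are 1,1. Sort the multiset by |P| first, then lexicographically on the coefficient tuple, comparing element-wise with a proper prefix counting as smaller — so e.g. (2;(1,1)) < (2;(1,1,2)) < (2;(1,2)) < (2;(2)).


Primitive collections (20):

  P={0,3}:  v_{0} + v_{3} = 0 ; sig = (2;())
  P={4,6}:  v_{4} + v_{6} = 0 ; sig = (2;())
  P={0,2}:  v_{0} + v_{2} = v_{6} ; sig = (2;(1))
  P={0,6}:  v_{0} + v_{6} = v_{7} ; sig = (2;(1))
  P={0,7}:  v_{0} + v_{7} = v_{5} ; sig = (2;(1))
  P={1,4}:  v_{1} + v_{4} = v_{7} ; sig = (2;(1))
  P={2,4}:  v_{2} + v_{4} = v_{3} ; sig = (2;(1))
  P={2,5}:  v_{2} + v_{5} = v_{1} ; sig = (2;(1))
  P={3,5}:  v_{3} + v_{5} = v_{7} ; sig = (2;(1))
  P={3,6}:  v_{3} + v_{6} = v_{2} ; sig = (2;(1))
  P={3,7}:  v_{3} + v_{7} = v_{6} ; sig = (2;(1))
  P={4,7}:  v_{4} + v_{7} = v_{0} ; sig = (2;(1))
  P={6,7}:  v_{6} + v_{7} = v_{1} ; sig = (2;(1))
  P={0,1}:  v_{0} + v_{1} = 2·v_{7} ; sig = (2;(2))
  P={1,3}:  v_{1} + v_{3} = 2·v_{6} ; sig = (2;(2))
  P={2,7}:  v_{2} + v_{7} = 2·v_{6} ; sig = (2;(2))
  P={4,5}:  v_{4} + v_{5} = 2·v_{0} ; sig = (2;(2))
  P={5,6}:  v_{5} + v_{6} = 2·v_{7} ; sig = (2;(2))
  P={1,2}:  v_{1} + v_{2} = 3·v_{6} ; sig = (2;(3))
  P={1,5}:  v_{1} + v_{5} = 3·v_{7} ; sig = (2;(3))

so the primitive-relation signature multiset is
[(2;()), (2;()), (2;(1)), (2;(1)), (2;(1)), (2;(1)), (2;(1)), (2;(1)), (2;(1)), (2;(1)), (2;(1)), (2;(1)), (2;(1)), (2;(2)), (2;(2)), (2;(2)), (2;(2)), (2;(2)), (2;(3)), (2;(3))]


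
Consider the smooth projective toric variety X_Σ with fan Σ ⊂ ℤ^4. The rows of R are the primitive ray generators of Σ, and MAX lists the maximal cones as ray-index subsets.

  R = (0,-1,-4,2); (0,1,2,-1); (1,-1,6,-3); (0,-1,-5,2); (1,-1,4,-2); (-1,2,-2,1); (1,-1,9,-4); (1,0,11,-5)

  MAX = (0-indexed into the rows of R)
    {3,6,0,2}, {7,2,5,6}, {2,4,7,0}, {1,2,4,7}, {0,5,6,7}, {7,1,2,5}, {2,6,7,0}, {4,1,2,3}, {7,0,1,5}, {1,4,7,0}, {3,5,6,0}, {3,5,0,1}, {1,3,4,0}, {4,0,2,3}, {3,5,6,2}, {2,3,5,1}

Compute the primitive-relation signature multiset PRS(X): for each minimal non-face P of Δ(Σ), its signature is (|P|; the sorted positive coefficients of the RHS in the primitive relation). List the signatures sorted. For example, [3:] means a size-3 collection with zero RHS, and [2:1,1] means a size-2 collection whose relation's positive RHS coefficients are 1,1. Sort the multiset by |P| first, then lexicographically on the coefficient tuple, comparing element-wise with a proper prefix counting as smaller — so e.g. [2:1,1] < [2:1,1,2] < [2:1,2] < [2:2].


Σ has 6 primitive collections:

  P = {1,6}:  v_{1} + v_{6} = v_{7}  ⇒ sig = [2:1]
  P = {3,7}:  v_{3} + v_{7} = v_{2}  ⇒ sig = [2:1]
  P = {4,5}:  v_{4} + v_{5} = v_{1}  ⇒ sig = [2:1]
  P = {4,6}:  v_{4} + v_{6} = v_{0} + v_{2} + v_{7}  ⇒ sig = [2:1,1,1]
  P = {0,2,5}:  v_{0} + v_{2} + v_{5} = 0  ⇒ sig = [3:]
  P = {0,1,2}:  v_{0} + v_{1} + v_{2} = v_{4}  ⇒ sig = [3:1]

Sorted signature multiset PRS(X):
    |P|=2: 4 collections, coeffs (1), (1), (1), (1,1,1)
    |P|=3: 2 collections, coeffs (), (1)


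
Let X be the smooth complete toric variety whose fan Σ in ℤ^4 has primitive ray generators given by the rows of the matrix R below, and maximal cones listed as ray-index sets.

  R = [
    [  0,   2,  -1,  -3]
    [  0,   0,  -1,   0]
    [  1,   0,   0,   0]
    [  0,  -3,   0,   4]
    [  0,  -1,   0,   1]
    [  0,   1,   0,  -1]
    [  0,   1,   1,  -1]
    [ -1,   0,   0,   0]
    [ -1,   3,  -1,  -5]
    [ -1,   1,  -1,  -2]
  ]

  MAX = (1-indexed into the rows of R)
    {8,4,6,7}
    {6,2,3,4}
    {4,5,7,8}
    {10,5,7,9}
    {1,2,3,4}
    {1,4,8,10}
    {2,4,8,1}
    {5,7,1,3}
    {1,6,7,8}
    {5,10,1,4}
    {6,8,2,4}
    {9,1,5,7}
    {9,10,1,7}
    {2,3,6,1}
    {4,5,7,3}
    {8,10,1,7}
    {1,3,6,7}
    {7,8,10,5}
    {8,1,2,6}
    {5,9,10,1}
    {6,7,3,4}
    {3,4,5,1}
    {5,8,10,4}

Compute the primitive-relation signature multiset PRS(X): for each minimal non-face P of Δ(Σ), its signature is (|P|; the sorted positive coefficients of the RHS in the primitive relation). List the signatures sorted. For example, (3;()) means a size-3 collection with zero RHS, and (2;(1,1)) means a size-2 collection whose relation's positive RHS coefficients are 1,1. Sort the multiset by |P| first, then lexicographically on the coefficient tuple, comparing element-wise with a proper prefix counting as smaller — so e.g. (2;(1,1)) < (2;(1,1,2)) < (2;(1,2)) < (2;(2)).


Primitive collections (17):

  P={3,8}:  v_{3} + v_{8} = 0 ; sig = (2;())
  P={5,6}:  v_{5} + v_{6} = 0 ; sig = (2;())
  P={2,7}:  v_{2} + v_{7} = v_{6} ; sig = (2;(1))
  P={2,5}:  v_{2} + v_{5} = v_{1} + v_{4} ; sig = (2;(1,1))
  P={2,9}:  v_{2} + v_{9} = v_{1} + v_{10} ; sig = (2;(1,1))
  P={3,10}:  v_{3} + v_{10} = v_{1} + v_{5} ; sig = (2;(1,1))
  P={4,9}:  v_{4} + v_{9} = v_{5} + v_{10} ; sig = (2;(1,1))
  P={6,10}:  v_{6} + v_{10} = v_{1} + v_{8} ; sig = (2;(1,1))
  P={6,9}:  v_{6} + v_{9} = v_{1} + v_{7} + v_{10} ; sig = (2;(1,1,1))
  P={2,10}:  v_{2} + v_{10} = 2·v_{1} + v_{4} + v_{8} ; sig = (2;(1,1,2))
  P={8,9}:  v_{8} + v_{9} = v_{7} + 2·v_{10} ; sig = (2;(1,2))
  P={3,9}:  v_{3} + v_{9} = 2·v_{1} + 2·v_{5} + v_{7} ; sig = (2;(1,2,2))
  P={1,4,7}:  v_{1} + v_{4} + v_{7} = 0 ; sig = (3;())
  P={1,4,6}:  v_{1} + v_{4} + v_{6} = v_{2} ; sig = (3;(1))
  P={1,5,8}:  v_{1} + v_{5} + v_{8} = v_{10} ; sig = (3;(1))
  P={4,7,10}:  v_{4} + v_{7} + v_{10} = v_{5} + v_{8} ; sig = (3;(1,1))
  P={1,5,7,10}:  v_{1} + v_{5} + v_{7} + v_{10} = v_{9} ; sig = (4;(1))

Signatures (|P|; sorted positive RHS coefficients), sorted:
[(2;()), (2;()), (2;(1)), (2;(1,1)), (2;(1,1)), (2;(1,1)), (2;(1,1)), (2;(1,1)), (2;(1,1,1)), (2;(1,1,2)), (2;(1,2)), (2;(1,2,2)), (3;()), (3;(1)), (3;(1)), (3;(1,1)), (4;(1))]


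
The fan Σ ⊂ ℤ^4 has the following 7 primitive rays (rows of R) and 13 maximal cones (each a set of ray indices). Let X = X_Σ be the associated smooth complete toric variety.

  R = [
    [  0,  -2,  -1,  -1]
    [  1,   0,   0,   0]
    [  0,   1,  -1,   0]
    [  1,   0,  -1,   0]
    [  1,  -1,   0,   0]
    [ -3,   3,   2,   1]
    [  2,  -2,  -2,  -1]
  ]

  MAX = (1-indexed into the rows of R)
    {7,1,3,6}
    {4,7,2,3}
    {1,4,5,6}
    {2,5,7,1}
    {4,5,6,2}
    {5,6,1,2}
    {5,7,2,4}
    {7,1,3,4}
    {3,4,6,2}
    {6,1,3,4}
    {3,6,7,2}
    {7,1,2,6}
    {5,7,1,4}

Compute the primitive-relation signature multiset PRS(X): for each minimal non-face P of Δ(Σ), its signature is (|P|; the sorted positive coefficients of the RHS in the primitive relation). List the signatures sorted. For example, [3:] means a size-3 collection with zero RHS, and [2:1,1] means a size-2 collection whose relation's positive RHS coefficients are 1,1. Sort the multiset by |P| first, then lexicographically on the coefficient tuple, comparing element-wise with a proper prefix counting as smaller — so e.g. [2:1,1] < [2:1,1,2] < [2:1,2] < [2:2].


|primitive collections| = 5. Relations:

  P={3,5}:  v_{3} + v_{5} = v_{4} — sig = [2:1]
  P={5,6,7}:  v_{5} + v_{6} + v_{7} = 0 — sig = [3:]
  P={1,2,4}:  v_{1} + v_{2} + v_{4} = v_{7} — sig = [3:1]
  P={4,6,7}:  v_{4} + v_{6} + v_{7} = v_{3} — sig = [3:1]
  P={1,2,3}:  v_{1} + v_{2} + v_{3} = v_{6} + 2·v_{7} — sig = [3:1,2]

Sorted signature multiset PRS(X):
    |P|=2: 1 collection, coeffs (1)
    |P|=3: 4 collections, coeffs (), (1), (1), (1,2)


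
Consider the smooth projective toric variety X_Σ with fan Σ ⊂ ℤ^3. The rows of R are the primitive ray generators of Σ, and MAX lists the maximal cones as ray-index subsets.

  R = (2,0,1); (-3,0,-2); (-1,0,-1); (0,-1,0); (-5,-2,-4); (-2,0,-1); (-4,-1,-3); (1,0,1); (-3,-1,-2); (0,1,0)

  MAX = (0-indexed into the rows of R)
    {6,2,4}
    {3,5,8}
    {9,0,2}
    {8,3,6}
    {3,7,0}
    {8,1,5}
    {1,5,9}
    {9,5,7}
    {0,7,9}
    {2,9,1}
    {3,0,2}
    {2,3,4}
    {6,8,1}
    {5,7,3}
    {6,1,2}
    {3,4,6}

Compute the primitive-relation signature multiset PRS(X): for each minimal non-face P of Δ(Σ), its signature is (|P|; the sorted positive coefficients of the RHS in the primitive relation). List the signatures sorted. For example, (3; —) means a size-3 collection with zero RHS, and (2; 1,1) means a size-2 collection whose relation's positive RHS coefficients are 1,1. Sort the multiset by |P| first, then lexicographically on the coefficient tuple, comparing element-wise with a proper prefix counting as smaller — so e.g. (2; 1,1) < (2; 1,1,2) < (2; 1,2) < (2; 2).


|primitive collections| = 22. Relations:

  {0,5}:  v_{0} + v_{5} = 0  ⟹  sig = (2; —)
  {2,7}:  v_{2} + v_{7} = 0  ⟹  sig = (2; —)
  {3,9}:  v_{3} + v_{9} = 0  ⟹  sig = (2; —)
  {0,1}:  v_{0} + v_{1} = v_{2}  ⟹  sig = (2; 1)
  {1,3}:  v_{1} + v_{3} = v_{8}  ⟹  sig = (2; 1)
  {1,7}:  v_{1} + v_{7} = v_{5}  ⟹  sig = (2; 1)
  {2,5}:  v_{2} + v_{5} = v_{1}  ⟹  sig = (2; 1)
  {2,8}:  v_{2} + v_{8} = v_{6}  ⟹  sig = (2; 1)
  {6,7}:  v_{6} + v_{7} = v_{8}  ⟹  sig = (2; 1)
  {8,9}:  v_{8} + v_{9} = v_{1}  ⟹  sig = (2; 1)
  {0,8}:  v_{0} + v_{8} = v_{2} + v_{3}  ⟹  sig = (2; 1,1)
  {4,5}:  v_{4} + v_{5} = v_{6} + v_{8}  ⟹  sig = (2; 1,1)
  {4,7}:  v_{4} + v_{7} = v_{3} + v_{6}  ⟹  sig = (2; 1,1)
  {4,9}:  v_{4} + v_{9} = v_{2} + v_{6}  ⟹  sig = (2; 1,1)
  {5,6}:  v_{5} + v_{6} = v_{1} + v_{8}  ⟹  sig = (2; 1,1)
  {6,9}:  v_{6} + v_{9} = v_{1} + v_{2}  ⟹  sig = (2; 1,1)
  {7,8}:  v_{7} + v_{8} = v_{3} + v_{5}  ⟹  sig = (2; 1,1)
  {0,6}:  v_{0} + v_{6} = 2·v_{2} + v_{3}  ⟹  sig = (2; 1,2)
  {4,8}:  v_{4} + v_{8} = v_{3} + 2·v_{6}  ⟹  sig = (2; 1,2)
  {1,4}:  v_{1} + v_{4} = 2·v_{6}  ⟹  sig = (2; 2)
  {0,4}:  v_{0} + v_{4} = 3·v_{2} + 2·v_{3}  ⟹  sig = (2; 2,3)
  {2,3,6}:  v_{2} + v_{3} + v_{6} = v_{4}  ⟹  sig = (3; 1)

Hence PRS(X_Σ) =
[(2; —), (2; —), (2; —), (2; 1), (2; 1), (2; 1), (2; 1), (2; 1), (2; 1), (2; 1), (2; 1,1), (2; 1,1), (2; 1,1), (2; 1,1), (2; 1,1), (2; 1,1), (2; 1,1), (2; 1,2), (2; 1,2), (2; 2), (2; 2,3), (3; 1)]


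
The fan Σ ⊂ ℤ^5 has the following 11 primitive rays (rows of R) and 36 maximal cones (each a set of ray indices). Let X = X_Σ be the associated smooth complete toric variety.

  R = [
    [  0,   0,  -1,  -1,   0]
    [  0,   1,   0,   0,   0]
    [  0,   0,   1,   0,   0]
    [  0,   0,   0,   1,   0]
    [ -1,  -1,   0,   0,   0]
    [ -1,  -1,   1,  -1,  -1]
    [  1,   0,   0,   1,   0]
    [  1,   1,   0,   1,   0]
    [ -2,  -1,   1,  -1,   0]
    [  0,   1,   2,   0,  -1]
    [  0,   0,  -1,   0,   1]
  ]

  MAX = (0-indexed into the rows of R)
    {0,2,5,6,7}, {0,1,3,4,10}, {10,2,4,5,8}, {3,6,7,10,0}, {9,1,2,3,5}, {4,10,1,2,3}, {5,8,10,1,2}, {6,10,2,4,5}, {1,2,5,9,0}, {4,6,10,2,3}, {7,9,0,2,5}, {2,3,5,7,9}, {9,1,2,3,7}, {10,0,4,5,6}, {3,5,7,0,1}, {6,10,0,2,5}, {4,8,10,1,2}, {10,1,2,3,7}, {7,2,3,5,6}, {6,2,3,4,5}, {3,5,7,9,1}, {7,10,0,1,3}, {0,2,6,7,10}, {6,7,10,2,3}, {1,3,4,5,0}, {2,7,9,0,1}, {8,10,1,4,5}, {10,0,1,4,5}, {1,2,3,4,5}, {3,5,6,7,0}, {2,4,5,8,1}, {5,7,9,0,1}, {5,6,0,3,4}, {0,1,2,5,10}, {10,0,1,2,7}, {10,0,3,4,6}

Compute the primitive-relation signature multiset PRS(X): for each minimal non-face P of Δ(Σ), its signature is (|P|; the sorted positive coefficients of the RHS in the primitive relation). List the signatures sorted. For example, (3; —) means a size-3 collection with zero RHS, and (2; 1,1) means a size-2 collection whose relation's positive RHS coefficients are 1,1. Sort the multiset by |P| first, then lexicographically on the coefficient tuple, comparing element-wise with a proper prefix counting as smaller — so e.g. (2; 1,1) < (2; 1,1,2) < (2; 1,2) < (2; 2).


|primitive collections| = 17. Relations:

  P = {1,6}:  v_{1} + v_{6} = v_{7}  →  sig = (2; 1)
  P = {4,7}:  v_{4} + v_{7} = v_{3}  →  sig = (2; 1)
  P = {6,8}:  v_{6} + v_{8} = v_{2} + v_{4}  →  sig = (2; 1,1)
  P = {9,10}:  v_{9} + v_{10} = v_{1} + v_{2}  →  sig = (2; 1,1)
  P = {7,8}:  v_{7} + v_{8} = v_{1} + v_{2} + v_{4}  →  sig = (2; 1,1,1)
  P = {4,9}:  v_{4} + v_{9} = v_{1} + v_{2} + v_{3} + v_{5}  →  sig = (2; 1,1,1,1)
  P = {3,8}:  v_{3} + v_{8} = v_{1} + v_{2} + 2·v_{4}  →  sig = (2; 1,1,2)
  P = {6,9}:  v_{6} + v_{9} = v_{2} + v_{5} + 2·v_{7}  →  sig = (2; 1,1,2)
  P = {8,9}:  v_{8} + v_{9} = 2·v_{1} + 2·v_{2} + v_{4} + v_{5}  →  sig = (2; 1,1,2,2)
  P = {0,8}:  v_{0} + v_{8} = v_{1} + 2·v_{5} + 2·v_{10}  →  sig = (2; 1,2,2)
  P = {0,2,3}:  v_{0} + v_{2} + v_{3} = 0  →  sig = (3; —)
  P = {5,7,10}:  v_{5} + v_{7} + v_{10} = 0  →  sig = (3; —)
  P = {3,5,10}:  v_{3} + v_{5} + v_{10} = v_{4}  →  sig = (3; 1)
  P = {0,2,4}:  v_{0} + v_{2} + v_{4} = v_{5} + v_{10}  →  sig = (3; 1,1)
  P = {0,3,9}:  v_{0} + v_{3} + v_{9} = v_{1} + v_{5} + v_{7}  →  sig = (3; 1,1,1)
  P = {1,2,5,7}:  v_{1} + v_{2} + v_{5} + v_{7} = v_{9}  →  sig = (4; 1)
  P = {1,2,4,5,10}:  v_{1} + v_{2} + v_{4} + v_{5} + v_{10} = v_{8}  →  sig = (5; 1)

Signatures (|P|; sorted positive RHS coefficients), sorted:
    (2; 1)
    (2; 1)
    (2; 1,1)
    (2; 1,1)
    (2; 1,1,1)
    (2; 1,1,1,1)
    (2; 1,1,2)
    (2; 1,1,2)
    (2; 1,1,2,2)
    (2; 1,2,2)
    (3; —)
    (3; —)
    (3; 1)
    (3; 1,1)
    (3; 1,1,1)
    (4; 1)
    (5; 1)


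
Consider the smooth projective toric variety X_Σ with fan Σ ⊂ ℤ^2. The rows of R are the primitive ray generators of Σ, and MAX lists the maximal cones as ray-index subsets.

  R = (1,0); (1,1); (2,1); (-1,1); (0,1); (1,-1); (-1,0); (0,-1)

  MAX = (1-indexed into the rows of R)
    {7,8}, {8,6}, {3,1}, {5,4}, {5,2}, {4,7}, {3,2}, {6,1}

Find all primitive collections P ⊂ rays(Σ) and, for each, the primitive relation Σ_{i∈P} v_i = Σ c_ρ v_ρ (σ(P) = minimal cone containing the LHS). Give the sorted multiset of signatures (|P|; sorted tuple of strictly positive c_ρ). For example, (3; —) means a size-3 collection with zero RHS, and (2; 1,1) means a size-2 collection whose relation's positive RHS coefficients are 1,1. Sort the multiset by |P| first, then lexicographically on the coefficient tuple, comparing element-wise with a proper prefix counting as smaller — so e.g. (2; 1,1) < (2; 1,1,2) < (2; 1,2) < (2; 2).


Δ(Σ) — 8 vertices, 20 min non-faces:

  P = {1,7}:  v_{1} + v_{7} = 0  so sig = (2; —)
  P = {4,6}:  v_{4} + v_{6} = 0  so sig = (2; —)
  P = {5,8}:  v_{5} + v_{8} = 0  so sig = (2; —)
  P = {1,2}:  v_{1} + v_{2} = v_{3}  so sig = (2; 1)
  P = {1,4}:  v_{1} + v_{4} = v_{5}  so sig = (2; 1)
  P = {1,5}:  v_{1} + v_{5} = v_{2}  so sig = (2; 1)
  P = {1,8}:  v_{1} + v_{8} = v_{6}  so sig = (2; 1)
  P = {2,7}:  v_{2} + v_{7} = v_{5}  so sig = (2; 1)
  P = {2,8}:  v_{2} + v_{8} = v_{1}  so sig = (2; 1)
  P = {3,7}:  v_{3} + v_{7} = v_{2}  so sig = (2; 1)
  P = {4,8}:  v_{4} + v_{8} = v_{7}  so sig = (2; 1)
  P = {5,6}:  v_{5} + v_{6} = v_{1}  so sig = (2; 1)
  P = {5,7}:  v_{5} + v_{7} = v_{4}  so sig = (2; 1)
  P = {6,7}:  v_{6} + v_{7} = v_{8}  so sig = (2; 1)
  P = {3,4}:  v_{3} + v_{4} = v_{2} + v_{5}  so sig = (2; 1,1)
  P = {2,4}:  v_{2} + v_{4} = 2·v_{5}  so sig = (2; 2)
  P = {2,6}:  v_{2} + v_{6} = 2·v_{1}  so sig = (2; 2)
  P = {3,5}:  v_{3} + v_{5} = 2·v_{2}  so sig = (2; 2)
  P = {3,8}:  v_{3} + v_{8} = 2·v_{1}  so sig = (2; 2)
  P = {3,6}:  v_{3} + v_{6} = 3·v_{1}  so sig = (2; 3)

Sorted signature multiset PRS(X):
    (2; —)
    (2; —)
    (2; —)
    (2; 1)
    (2; 1)
    (2; 1)
    (2; 1)
    (2; 1)
    (2; 1)
    (2; 1)
    (2; 1)
    (2; 1)
    (2; 1)
    (2; 1)
    (2; 1,1)
    (2; 2)
    (2; 2)
    (2; 2)
    (2; 2)
    (2; 3)


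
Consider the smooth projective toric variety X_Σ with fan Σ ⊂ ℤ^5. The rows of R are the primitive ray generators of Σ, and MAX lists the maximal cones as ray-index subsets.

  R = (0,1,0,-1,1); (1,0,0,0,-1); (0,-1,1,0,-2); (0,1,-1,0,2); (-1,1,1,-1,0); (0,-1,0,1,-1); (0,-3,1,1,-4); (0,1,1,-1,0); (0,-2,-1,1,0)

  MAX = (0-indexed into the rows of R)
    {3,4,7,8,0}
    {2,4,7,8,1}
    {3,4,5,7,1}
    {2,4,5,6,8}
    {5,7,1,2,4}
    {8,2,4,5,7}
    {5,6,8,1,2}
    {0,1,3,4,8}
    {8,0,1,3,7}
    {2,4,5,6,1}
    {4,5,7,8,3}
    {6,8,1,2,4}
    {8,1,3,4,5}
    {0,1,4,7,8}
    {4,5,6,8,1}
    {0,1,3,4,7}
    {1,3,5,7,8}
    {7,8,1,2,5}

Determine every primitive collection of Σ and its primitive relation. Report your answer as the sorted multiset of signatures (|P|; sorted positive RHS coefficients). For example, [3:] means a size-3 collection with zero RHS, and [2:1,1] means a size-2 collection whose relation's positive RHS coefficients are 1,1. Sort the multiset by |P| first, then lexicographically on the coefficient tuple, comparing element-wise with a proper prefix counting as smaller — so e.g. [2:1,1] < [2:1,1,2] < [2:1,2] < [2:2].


Σ has 9 primitive collections:

  • {0,5}:  v_{0} + v_{5} = 0  so sig = [2:]
  • {2,3}:  v_{2} + v_{3} = 0  so sig = [2:]
  • {0,2}:  v_{0} + v_{2} = v_{1} + v_{4} + v_{7} + v_{8}  so sig = [2:1,1,1,1]
  • {0,6}:  v_{0} + v_{6} = v_{1} + v_{2} + v_{4} + v_{8}  so sig = [2:1,1,1,1]
  • {3,6}:  v_{3} + v_{6} = v_{1} + v_{4} + v_{5} + v_{8}  so sig = [2:1,1,1,1]
  • {6,7}:  v_{6} + v_{7} = 2·v_{2}  so sig = [2:2]
  • {1,2,4,5,8}:  v_{1} + v_{2} + v_{4} + v_{5} + v_{8} = v_{6}  so sig = [5:1]
  • {1,3,4,7,8}:  v_{1} + v_{3} + v_{4} + v_{7} + v_{8} = v_{0}  so sig = [5:1]
  • {1,4,5,7,8}:  v_{1} + v_{4} + v_{5} + v_{7} + v_{8} = v_{2}  so sig = [5:1]

so the primitive-relation signature multiset is
{ [2:] ×2,  [2:1,1,1,1] ×3,  [2:2],  [5:1] ×3 }
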